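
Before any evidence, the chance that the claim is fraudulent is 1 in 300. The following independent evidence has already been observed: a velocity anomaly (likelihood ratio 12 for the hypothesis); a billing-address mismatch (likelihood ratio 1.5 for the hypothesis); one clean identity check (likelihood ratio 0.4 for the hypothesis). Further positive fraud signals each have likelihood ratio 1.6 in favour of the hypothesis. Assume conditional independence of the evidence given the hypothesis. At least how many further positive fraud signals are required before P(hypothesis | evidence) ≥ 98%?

17

Prior odds = (1/300)/(299/300) = 1/299.
Combined Bayes factor of the evidence already in hand = 12 × 1.5 × 0.4 = 7.2.
Odds after that evidence = (1/299) × 7.2 = 36/1495.
Target odds = 0.98/0.02 = 49.
Need 1.6ⁿ ≥ 49 ÷ (36/1495) = 73255/36.
1.6¹⁶ ≈1844.67 falls short of 73255/36 but 1.6¹⁷ ≈2951.48 reaches it, so n = 17.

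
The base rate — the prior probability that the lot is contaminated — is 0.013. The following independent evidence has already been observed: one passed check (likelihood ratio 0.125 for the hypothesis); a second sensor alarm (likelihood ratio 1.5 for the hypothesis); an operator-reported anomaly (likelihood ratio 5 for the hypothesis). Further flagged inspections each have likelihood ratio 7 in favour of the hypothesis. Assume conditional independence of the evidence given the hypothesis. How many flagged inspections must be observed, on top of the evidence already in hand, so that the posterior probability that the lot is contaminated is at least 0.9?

Prior odds = 0.013/0.987 = 13/987.
Combined Bayes factor of the evidence already in hand = 0.125 × 1.5 × 5 = 0.9375.
Odds after that evidence = (13/987) × 0.9375 = 65/5264.
Target odds = 0.9/0.1 = 9.
Need 7ⁿ ≥ 9 ÷ (65/5264) = 47376/65.
7³ = 343 falls short of 47376/65 but 7⁴ = 2401 reaches it, so n = 4.

4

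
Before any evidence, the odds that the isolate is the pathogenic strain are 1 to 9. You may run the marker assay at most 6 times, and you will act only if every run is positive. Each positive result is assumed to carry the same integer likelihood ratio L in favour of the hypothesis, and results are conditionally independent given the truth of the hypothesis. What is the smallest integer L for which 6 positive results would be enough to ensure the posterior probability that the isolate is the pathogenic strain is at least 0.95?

Prior odds = 1/9.
Target odds = 0.95/0.05 = 19.
Need L⁶ ≥ 19 ÷ (1/9) = 171.
2⁶ = 64 < 171 ≤ 729 = 3⁶, so L = 3.

3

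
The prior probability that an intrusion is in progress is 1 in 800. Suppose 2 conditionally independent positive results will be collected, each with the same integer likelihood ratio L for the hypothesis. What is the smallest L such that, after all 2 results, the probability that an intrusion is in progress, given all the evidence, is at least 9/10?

85

Prior odds = 0.00125/0.99875 = 1/799.
Target odds = 0.9/0.1 = 9.
Need L² ≥ 9 ÷ (1/799) = 7191.
84² = 7056 < 7191 ≤ 7225 = 85², so L = 85.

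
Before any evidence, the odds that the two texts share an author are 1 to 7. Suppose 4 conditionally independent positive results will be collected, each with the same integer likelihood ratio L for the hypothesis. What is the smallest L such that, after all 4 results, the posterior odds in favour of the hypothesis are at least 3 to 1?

3

Prior odds = 1/7.
Target odds = 3.
Need L⁴ ≥ 3 ÷ (1/7) = 21.
2⁴ = 16 < 21 ≤ 81 = 3⁴, so L = 3.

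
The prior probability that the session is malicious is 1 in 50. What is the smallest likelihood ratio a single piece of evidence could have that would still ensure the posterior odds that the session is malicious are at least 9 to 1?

441

Prior odds = 0.02/0.98 = 1/49.
Target odds = 9.
Required Bayes factor = 9 ÷ (1/49) = 441.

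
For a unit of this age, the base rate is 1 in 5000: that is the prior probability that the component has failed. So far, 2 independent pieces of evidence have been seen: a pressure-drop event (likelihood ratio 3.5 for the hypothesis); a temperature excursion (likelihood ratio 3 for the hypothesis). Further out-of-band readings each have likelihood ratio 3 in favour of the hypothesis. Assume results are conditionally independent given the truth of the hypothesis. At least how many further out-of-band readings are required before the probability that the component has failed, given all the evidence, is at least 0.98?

10

Prior odds = 0.0002/0.9998 = 1/4999.
Combined Bayes factor of the evidence already in hand = 3.5 × 3 = 10.5.
Odds after that evidence = (1/4999) × 10.5 = 21/9998.
Target odds = 0.98/0.02 = 49.
Need 3ⁿ ≥ 49 ÷ (21/9998) = 69986/3.
3⁹ = 19683 falls short of 69986/3 but 3¹⁰ = 59049 reaches it, so n = 10.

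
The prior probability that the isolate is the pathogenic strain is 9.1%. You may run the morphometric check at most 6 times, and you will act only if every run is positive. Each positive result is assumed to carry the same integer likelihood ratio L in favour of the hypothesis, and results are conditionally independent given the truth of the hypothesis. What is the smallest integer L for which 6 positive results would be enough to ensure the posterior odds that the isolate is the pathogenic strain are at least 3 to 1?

2

Prior odds = 0.091/0.909 = 91/909.
Target odds = 3.
Need L⁶ ≥ 3 ÷ (91/909) = 2727/91.
1⁶ = 1 < 2727/91 ≤ 64 = 2⁶, so L = 2.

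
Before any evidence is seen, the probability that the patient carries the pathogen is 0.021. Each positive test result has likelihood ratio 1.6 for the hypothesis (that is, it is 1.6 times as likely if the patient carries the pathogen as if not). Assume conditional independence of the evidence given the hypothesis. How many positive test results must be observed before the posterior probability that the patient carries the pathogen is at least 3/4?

11

Prior odds: 0.021 ÷ 0.979 = 21/979.
Likelihood ratio per positive test result = 1.6.
Target odds: 0.75 ÷ 0.25 = 3.
Need (21/979) × 1.6ⁿ ≥ 3, i.e. 1.6ⁿ ≥ 979/7.
1.6¹⁰ ≈109.951 falls short of 979/7 but 1.6¹¹ ≈175.922 reaches it, so n = 11.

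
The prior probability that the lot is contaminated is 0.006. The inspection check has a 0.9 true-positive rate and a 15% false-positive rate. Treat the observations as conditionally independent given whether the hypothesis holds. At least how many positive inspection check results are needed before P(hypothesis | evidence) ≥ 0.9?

Prior odds = 0.006/0.994 = 3/497.
Likelihood ratio of a positive result = 0.9/0.15 = 6.
Target posterior odds = 0.9/0.1 = 9.
Require 6ⁿ ≥ 9 ÷ (3/497) = 1491.
6⁴ = 1296 falls short of 1491 but 6⁵ = 7776 reaches it, so n = 5.

5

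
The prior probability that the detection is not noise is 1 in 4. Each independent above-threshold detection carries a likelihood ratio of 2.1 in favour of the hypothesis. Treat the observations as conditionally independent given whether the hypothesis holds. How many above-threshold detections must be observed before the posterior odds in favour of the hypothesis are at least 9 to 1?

Prior odds: 0.25 ÷ 0.75 = 1/3.
Likelihood ratio per above-threshold detection = 2.1.
Target odds = 9.
Require 2.1ⁿ ≥ 9 ÷ (1/3) = 27.
2.1⁴ = 19.4481 falls short of 27 but 2.1⁵ = 4084101/100000 reaches it, so n = 5.

5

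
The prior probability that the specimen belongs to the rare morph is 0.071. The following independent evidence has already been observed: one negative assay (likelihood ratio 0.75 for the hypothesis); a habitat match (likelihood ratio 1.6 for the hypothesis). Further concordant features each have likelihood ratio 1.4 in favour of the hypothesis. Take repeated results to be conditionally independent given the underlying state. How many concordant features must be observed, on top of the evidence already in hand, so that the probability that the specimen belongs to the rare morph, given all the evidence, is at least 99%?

21

Prior odds = 0.071/0.929 = 71/929.
Combined Bayes factor of the evidence already in hand = 0.75 × 1.6 = 1.2.
Odds after that evidence = (71/929) × 1.2 = 426/4645.
Target odds = 0.99/0.01 = 99.
Need 1.4ⁿ ≥ 99 ÷ (426/4645) = 153285/142.
1.4²⁰ ≈836.683 falls short of 153285/142 but 1.4²¹ ≈1171.36 reaches it, so n = 21.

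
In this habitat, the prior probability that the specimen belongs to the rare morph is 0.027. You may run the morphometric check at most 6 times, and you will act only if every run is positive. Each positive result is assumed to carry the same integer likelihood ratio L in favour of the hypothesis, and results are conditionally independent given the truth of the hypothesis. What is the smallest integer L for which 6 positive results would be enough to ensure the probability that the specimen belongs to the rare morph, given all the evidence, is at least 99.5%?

5

Prior odds = 0.027/0.973 = 27/973.
Target odds = 0.995/0.005 = 199.
Need L⁶ ≥ 199 ÷ (27/973) = 193627/27.
4⁶ = 4096 < 193627/27 ≤ 15625 = 5⁶, so L = 5.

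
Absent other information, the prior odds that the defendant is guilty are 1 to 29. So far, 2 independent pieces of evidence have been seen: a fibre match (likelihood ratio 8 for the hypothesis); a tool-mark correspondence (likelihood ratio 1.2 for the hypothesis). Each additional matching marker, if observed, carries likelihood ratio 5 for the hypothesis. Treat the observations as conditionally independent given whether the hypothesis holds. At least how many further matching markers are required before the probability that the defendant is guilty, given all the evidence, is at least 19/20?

3

Prior odds = 1/29.
Combined Bayes factor of the evidence already in hand = 8 × 1.2 = 9.6.
Odds after that evidence = (1/29) × 9.6 = 48/145.
Target odds = 0.95/0.05 = 19.
Need 5ⁿ ≥ 19 ÷ (48/145) = 2755/48.
5² = 25 falls short of 2755/48 but 5³ = 125 reaches it, so n = 3.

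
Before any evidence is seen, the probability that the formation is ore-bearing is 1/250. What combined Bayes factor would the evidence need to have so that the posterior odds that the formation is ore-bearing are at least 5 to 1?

Prior odds = 0.004/0.996 = 1/249.
Target odds = 5.
Required Bayes factor = 5 ÷ (1/249) = 1245.

1245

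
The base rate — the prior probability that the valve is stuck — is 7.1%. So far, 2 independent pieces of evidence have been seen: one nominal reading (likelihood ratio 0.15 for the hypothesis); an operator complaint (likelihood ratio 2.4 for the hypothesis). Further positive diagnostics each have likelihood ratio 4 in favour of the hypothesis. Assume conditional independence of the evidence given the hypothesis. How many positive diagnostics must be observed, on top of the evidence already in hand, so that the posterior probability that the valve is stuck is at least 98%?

Prior odds = 0.071/0.929 = 71/929.
Combined Bayes factor of the evidence already in hand = 0.15 × 2.4 = 0.36.
Odds after that evidence = (71/929) × 0.36 = 639/23225.
Target odds = 0.98/0.02 = 49.
Need 4ⁿ ≥ 49 ÷ (639/23225) = 1138025/639.
4⁵ = 1024 falls short of 1138025/639 but 4⁶ = 4096 reaches it, so n = 6.

6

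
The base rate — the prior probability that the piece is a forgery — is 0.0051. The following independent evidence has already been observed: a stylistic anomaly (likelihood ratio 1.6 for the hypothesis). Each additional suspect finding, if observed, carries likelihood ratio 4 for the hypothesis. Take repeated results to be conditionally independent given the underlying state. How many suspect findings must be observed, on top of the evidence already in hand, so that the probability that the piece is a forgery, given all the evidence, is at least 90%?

6

Prior odds = 0.0051/0.9949 = 51/9949.
Bayes factor of the evidence already in hand = 1.6.
Odds after that evidence = (51/9949) × 1.6 = 408/49745.
Target odds = 0.9/0.1 = 9.
Need 4ⁿ ≥ 9 ÷ (408/49745) = 149235/136.
4⁵ = 1024 falls short of 149235/136 but 4⁶ = 4096 reaches it, so n = 6.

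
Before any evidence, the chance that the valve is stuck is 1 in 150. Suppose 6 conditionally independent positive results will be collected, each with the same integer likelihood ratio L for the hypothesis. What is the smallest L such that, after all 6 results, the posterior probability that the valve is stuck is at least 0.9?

Prior odds = (1/150)/(149/150) = 1/149.
Target odds = 0.9/0.1 = 9.
Need L⁶ ≥ 9 ÷ (1/149) = 1341.
3⁶ = 729 < 1341 ≤ 4096 = 4⁶, so L = 4.

4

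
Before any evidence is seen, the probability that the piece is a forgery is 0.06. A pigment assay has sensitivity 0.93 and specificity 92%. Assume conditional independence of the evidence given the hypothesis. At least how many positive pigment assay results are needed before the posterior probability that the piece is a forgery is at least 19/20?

Prior odds: 0.06 ÷ 0.94 = 3/47.
False-positive rate = 1 − 0.92 = 0.08; likelihood ratio of a positive = 0.93/0.08 = 11.625.
Target odds: 0.95 ÷ 0.05 = 19.
Require 11.625ⁿ ≥ 19 ÷ (3/47) = 893/3.
11.625² = 135.140625 falls short of 893/3 but 11.625³ = 804357/512 reaches it, so n = 3.

3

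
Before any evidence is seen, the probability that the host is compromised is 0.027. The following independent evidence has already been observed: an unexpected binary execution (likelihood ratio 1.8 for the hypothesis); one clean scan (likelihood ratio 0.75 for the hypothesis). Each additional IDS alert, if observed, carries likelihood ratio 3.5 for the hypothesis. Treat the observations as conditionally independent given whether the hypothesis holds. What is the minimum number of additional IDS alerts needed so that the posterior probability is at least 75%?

4

Prior odds = 0.027/0.973 = 27/973.
Combined Bayes factor of the evidence already in hand = 1.8 × 0.75 = 1.35.
Odds after that evidence = (27/973) × 1.35 = 729/19460.
Target odds = 0.75/0.25 = 3.
Need 3.5ⁿ ≥ 3 ÷ (729/19460) = 19460/243.
3.5³ = 42.875 falls short of 19460/243 but 3.5⁴ = 150.0625 reaches it, so n = 4.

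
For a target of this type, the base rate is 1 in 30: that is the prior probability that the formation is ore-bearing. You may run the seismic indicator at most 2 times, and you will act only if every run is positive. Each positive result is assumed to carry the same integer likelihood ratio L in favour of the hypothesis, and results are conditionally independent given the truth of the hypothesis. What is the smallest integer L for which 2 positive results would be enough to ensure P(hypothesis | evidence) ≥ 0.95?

Prior odds = (1/30)/(29/30) = 1/29.
Target odds = 0.95/0.05 = 19.
Need L² ≥ 19 ÷ (1/29) = 551.
23² = 529 < 551 ≤ 576 = 24², so L = 24.

24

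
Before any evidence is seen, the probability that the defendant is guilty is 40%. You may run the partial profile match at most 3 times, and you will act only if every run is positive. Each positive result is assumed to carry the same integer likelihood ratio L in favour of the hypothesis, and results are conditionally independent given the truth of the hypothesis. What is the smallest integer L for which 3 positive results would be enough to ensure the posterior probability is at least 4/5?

Prior odds = 0.4/0.6 = 2/3.
Target odds = 0.8/0.2 = 4.
Need L³ ≥ 4 ÷ (2/3) = 6.
1³ = 1 < 6 ≤ 8 = 2³, so L = 2.

2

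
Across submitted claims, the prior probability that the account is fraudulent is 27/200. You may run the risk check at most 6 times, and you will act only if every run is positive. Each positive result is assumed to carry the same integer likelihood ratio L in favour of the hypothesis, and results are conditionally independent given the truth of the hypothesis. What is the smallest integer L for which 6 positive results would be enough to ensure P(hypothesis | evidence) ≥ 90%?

2

Prior odds = 0.135/0.865 = 27/173.
Target odds = 0.9/0.1 = 9.
Need L⁶ ≥ 9 ÷ (27/173) = 173/3.
1⁶ = 1 < 173/3 ≤ 64 = 2⁶, so L = 2.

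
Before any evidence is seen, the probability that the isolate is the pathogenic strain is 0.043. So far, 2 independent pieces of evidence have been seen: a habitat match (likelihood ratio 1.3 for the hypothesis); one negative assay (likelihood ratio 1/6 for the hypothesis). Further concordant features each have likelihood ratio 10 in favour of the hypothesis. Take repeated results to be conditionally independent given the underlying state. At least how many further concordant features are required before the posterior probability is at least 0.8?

3

Prior odds = 0.043/0.957 = 43/957.
Combined Bayes factor of the evidence already in hand = 1.3 × (1/6) = 13/60.
Odds after that evidence = (43/957) × 13/60 = 559/57420.
Target odds = 0.8/0.2 = 4.
Need 10ⁿ ≥ 4 ÷ (559/57420) = 229680/559.
10² = 100 falls short of 229680/559 but 10³ = 1000 reaches it, so n = 3.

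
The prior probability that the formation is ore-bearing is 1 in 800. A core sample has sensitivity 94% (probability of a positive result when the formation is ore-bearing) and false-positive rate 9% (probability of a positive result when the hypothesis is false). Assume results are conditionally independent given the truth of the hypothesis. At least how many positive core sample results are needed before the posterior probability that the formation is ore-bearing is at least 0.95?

Prior odds = 0.00125/0.99875 = 1/799.
Likelihood ratio of a positive result = 0.94/0.09 = 94/9.
Target posterior odds = 0.95/0.05 = 19.
Need (1/799) × (94/9)ⁿ ≥ 19, i.e. (94/9)ⁿ ≥ 15181.
(94/9)⁴ = 78074896/6561 falls short of 15181 but (94/9)⁵ ≈124287 reaches it, so n = 5.

5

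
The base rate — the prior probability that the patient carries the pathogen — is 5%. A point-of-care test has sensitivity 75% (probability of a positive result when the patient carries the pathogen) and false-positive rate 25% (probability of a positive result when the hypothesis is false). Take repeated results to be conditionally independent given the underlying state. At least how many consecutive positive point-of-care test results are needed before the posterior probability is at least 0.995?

Prior odds = 0.05/0.95 = 1/19.
Likelihood ratio of a positive result = 0.75/0.25 = 3.
Target odds: 0.995 ÷ 0.005 = 199.
Need (1/19) × 3ⁿ ≥ 199, i.e. 3ⁿ ≥ 3781.
3⁷ = 2187 falls short of 3781 but 3⁸ = 6561 reaches it, so n = 8.

8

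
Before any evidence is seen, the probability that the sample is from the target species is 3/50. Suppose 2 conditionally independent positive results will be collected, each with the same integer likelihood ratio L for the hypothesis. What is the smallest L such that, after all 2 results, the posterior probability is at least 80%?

Prior odds = 0.06/0.94 = 3/47.
Target odds = 0.8/0.2 = 4.
Need L² ≥ 4 ÷ (3/47) = 188/3.
7² = 49 < 188/3 ≤ 64 = 8², so L = 8.

8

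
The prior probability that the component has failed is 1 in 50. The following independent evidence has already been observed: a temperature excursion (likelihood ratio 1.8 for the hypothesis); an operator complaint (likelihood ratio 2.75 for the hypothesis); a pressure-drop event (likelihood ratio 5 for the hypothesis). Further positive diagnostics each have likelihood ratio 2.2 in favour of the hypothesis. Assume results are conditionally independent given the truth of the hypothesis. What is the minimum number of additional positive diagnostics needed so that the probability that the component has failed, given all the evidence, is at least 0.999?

Prior odds = 0.02/0.98 = 1/49.
Combined Bayes factor of the evidence already in hand = 1.8 × 2.75 × 5 = 24.75.
Odds after that evidence = (1/49) × 24.75 = 99/196.
Target odds = 0.999/0.001 = 999.
Need 2.2ⁿ ≥ 999 ÷ (99/196) = 21756/11.
2.2⁹ ≈1207.27 falls short of 21756/11 but 2.2¹⁰ ≈2655.99 reaches it, so n = 10.

10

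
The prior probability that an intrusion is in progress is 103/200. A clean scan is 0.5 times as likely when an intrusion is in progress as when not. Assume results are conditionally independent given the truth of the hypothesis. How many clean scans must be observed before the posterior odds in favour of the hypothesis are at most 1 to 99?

7

Prior odds = 0.515/0.485 = 103/97.
Likelihood ratio per clean scan = 0.5.
Target odds = 1/99.
Need (103/97) × 0.5ⁿ ≤ 1/99, i.e. 0.5ⁿ ≤ 97/10197.
0.5⁶ = 0.015625 is still above 97/10197 but 0.5⁷ = 0.0078125 is at or below it, so n = 7.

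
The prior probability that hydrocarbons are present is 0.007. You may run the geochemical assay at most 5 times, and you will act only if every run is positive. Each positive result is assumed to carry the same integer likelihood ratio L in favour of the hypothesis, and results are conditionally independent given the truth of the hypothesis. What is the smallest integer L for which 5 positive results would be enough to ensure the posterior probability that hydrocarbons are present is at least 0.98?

Prior odds = 0.007/0.993 = 7/993.
Target odds = 0.98/0.02 = 49.
Need L⁵ ≥ 49 ÷ (7/993) = 6951.
5⁵ = 3125 < 6951 ≤ 7776 = 6⁵, so L = 6.

6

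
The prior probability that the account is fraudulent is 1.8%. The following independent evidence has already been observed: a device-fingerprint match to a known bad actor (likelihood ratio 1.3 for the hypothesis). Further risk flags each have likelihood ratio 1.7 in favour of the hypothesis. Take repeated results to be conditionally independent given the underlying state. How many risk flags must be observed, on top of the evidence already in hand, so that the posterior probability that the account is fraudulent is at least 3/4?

Prior odds = 0.018/0.982 = 9/491.
Bayes factor of the evidence already in hand = 1.3.
Odds after that evidence = (9/491) × 1.3 = 117/4910.
Target odds = 0.75/0.25 = 3.
Need 1.7ⁿ ≥ 3 ÷ (117/4910) = 4910/39.
1.7⁹ ≈118.588 falls short of 4910/39 but 1.7¹⁰ ≈201.599 reaches it, so n = 10.

10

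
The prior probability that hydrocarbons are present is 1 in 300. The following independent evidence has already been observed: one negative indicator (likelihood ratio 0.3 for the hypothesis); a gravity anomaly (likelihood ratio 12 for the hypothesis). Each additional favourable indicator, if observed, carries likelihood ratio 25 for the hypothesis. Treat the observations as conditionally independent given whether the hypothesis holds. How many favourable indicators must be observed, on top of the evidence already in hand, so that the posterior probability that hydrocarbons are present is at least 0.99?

3

Prior odds = (1/300)/(299/300) = 1/299.
Combined Bayes factor of the evidence already in hand = 0.3 × 12 = 3.6.
Odds after that evidence = (1/299) × 3.6 = 18/1495.
Target odds = 0.99/0.01 = 99.
Need 25ⁿ ≥ 99 ÷ (18/1495) = 8222.5.
25² = 625 falls short of 8222.5 but 25³ = 15625 reaches it, so n = 3.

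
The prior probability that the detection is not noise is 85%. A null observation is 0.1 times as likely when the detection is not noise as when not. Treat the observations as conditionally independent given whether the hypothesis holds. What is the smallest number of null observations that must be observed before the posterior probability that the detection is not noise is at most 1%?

Prior odds = 0.85/0.15 = 17/3.
Likelihood ratio per null observation = 0.1.
Target odds: 0.01 ÷ 0.99 = 1/99.
Need (17/3) × 0.1ⁿ ≤ 1/99, i.e. 0.1ⁿ ≤ 1/561.
0.1² = 0.01 is still above 1/561 but 0.1³ = 0.001 is at or below it, so n = 3.

3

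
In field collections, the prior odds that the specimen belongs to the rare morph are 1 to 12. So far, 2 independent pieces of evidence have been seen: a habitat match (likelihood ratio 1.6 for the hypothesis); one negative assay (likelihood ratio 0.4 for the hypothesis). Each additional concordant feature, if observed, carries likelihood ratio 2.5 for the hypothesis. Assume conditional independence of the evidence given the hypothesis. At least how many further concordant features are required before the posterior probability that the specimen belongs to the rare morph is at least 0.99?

9

Prior odds = 1/12.
Combined Bayes factor of the evidence already in hand = 1.6 × 0.4 = 0.64.
Odds after that evidence = (1/12) × 0.64 = 4/75.
Target odds = 0.99/0.01 = 99.
Need 2.5ⁿ ≥ 99 ÷ (4/75) = 1856.25.
2.5⁸ = 390625/256 falls short of 1856.25 but 2.5⁹ = 1953125/512 reaches it, so n = 9.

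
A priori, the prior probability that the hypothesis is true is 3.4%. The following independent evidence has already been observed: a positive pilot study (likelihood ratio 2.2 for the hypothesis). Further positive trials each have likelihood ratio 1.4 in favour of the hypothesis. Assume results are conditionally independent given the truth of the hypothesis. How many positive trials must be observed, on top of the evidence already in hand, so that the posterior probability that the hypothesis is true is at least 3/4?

Prior odds = 0.034/0.966 = 17/483.
Bayes factor of the evidence already in hand = 2.2.
Odds after that evidence = (17/483) × 2.2 = 187/2415.
Target odds = 0.75/0.25 = 3.
Need 1.4ⁿ ≥ 3 ÷ (187/2415) = 7245/187.
1.4¹⁰ = 282475249/9765625 falls short of 7245/187 but 1.4¹¹ ≈40.4957 reaches it, so n = 11.

11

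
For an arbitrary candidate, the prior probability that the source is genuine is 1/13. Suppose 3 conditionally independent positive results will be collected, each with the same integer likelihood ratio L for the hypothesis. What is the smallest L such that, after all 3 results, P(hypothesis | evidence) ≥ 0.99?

11

Prior odds = (1/13)/(12/13) = 1/12.
Target odds = 0.99/0.01 = 99.
Need L³ ≥ 99 ÷ (1/12) = 1188.
10³ = 1000 < 1188 ≤ 1331 = 11³, so L = 11.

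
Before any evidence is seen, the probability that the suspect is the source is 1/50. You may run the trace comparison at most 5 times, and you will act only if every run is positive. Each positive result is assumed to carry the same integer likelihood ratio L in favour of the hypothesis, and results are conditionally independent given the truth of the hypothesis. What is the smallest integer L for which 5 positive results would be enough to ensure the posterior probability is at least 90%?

Prior odds = 0.02/0.98 = 1/49.
Target odds = 0.9/0.1 = 9.
Need L⁵ ≥ 9 ÷ (1/49) = 441.
3⁵ = 243 < 441 ≤ 1024 = 4⁵, so L = 4.

4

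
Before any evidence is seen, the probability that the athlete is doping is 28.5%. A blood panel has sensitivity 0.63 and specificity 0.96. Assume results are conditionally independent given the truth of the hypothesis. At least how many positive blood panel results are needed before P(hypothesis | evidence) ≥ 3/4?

Prior odds = 0.285/0.715 = 57/143.
False-positive rate = 1 − 0.96 = 0.04; likelihood ratio of a positive = 0.63/0.04 = 15.75.
Target posterior odds = 0.75/0.25 = 3.
Need (57/143) × 15.75ⁿ ≥ 3, i.e. 15.75ⁿ ≥ 143/19.
15.75¹ = 15.75, which meets the required 143/19; so n = 1.

1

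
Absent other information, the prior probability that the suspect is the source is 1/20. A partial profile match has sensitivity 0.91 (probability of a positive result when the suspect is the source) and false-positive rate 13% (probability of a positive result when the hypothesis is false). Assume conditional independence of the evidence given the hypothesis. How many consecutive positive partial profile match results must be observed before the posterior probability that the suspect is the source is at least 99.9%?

Prior odds: 0.05 ÷ 0.95 = 1/19.
Likelihood ratio of a positive result = 0.91/0.13 = 7.
Target posterior odds = 0.999/0.001 = 999.
Require 7ⁿ ≥ 999 ÷ (1/19) = 18981.
7⁵ = 16807 falls short of 18981 but 7⁶ = 117649 reaches it, so n = 6.

6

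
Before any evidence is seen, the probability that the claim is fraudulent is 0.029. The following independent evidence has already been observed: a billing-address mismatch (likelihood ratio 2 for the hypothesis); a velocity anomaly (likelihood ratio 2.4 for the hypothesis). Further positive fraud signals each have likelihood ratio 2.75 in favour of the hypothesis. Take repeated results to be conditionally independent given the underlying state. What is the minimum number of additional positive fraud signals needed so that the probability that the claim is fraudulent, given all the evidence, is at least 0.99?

7

Prior odds = 0.029/0.971 = 29/971.
Combined Bayes factor of the evidence already in hand = 2 × 2.4 = 4.8.
Odds after that evidence = (29/971) × 4.8 = 696/4855.
Target odds = 0.99/0.01 = 99.
Need 2.75ⁿ ≥ 99 ÷ (696/4855) = 160215/232.
2.75⁶ = 1771561/4096 falls short of 160215/232 but 2.75⁷ = 19487171/16384 reaches it, so n = 7.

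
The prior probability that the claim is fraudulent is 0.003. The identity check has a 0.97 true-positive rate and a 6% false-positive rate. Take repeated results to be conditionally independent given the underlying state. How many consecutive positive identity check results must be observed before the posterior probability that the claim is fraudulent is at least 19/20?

Prior odds = 0.003/0.997 = 3/997.
Likelihood ratio of a positive result = 0.97/0.06 = 97/6.
Target posterior odds = 0.95/0.05 = 19.
Need (3/997) × (97/6)ⁿ ≥ 19, i.e. (97/6)ⁿ ≥ 18943/3.
(97/6)³ = 912673/216 falls short of 18943/3 but (97/6)⁴ = 88529281/1296 reaches it, so n = 4.

4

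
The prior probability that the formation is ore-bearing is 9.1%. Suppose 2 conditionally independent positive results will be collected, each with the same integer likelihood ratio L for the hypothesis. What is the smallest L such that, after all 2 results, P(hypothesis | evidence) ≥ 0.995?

45

Prior odds = 0.091/0.909 = 91/909.
Target odds = 0.995/0.005 = 199.
Need L² ≥ 199 ÷ (91/909) = 180891/91.
44² = 1936 < 180891/91 ≤ 2025 = 45², so L = 45.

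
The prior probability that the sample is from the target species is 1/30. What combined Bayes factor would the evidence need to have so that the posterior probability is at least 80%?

Prior odds = (1/30)/(29/30) = 1/29.
Target odds = 0.8/0.2 = 4.
Required Bayes factor = 4 ÷ (1/29) = 116.

116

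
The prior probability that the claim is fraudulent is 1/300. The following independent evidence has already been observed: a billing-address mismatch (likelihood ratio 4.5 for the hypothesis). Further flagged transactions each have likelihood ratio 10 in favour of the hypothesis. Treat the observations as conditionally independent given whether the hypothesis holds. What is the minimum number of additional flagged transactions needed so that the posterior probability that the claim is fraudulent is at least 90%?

3

Prior odds = (1/300)/(299/300) = 1/299.
Bayes factor of the evidence already in hand = 4.5.
Odds after that evidence = (1/299) × 4.5 = 9/598.
Target odds = 0.9/0.1 = 9.
Need 10ⁿ ≥ 9 ÷ (9/598) = 598.
10² = 100 falls short of 598 but 10³ = 1000 reaches it, so n = 3.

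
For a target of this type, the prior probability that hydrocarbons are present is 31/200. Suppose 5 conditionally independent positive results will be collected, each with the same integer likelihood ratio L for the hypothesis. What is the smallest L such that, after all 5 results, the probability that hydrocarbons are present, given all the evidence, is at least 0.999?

6

Prior odds = 0.155/0.845 = 31/169.
Target odds = 0.999/0.001 = 999.
Need L⁵ ≥ 999 ÷ (31/169) = 168831/31.
5⁵ = 3125 < 168831/31 ≤ 7776 = 6⁵, so L = 6.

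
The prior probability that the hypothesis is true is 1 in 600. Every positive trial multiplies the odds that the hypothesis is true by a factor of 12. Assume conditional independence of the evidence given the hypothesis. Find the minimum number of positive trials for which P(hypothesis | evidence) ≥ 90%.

4

Prior odds: (1/600) ÷ (599/600) = 1/599.
Likelihood ratio per positive trial = 12.
Target posterior odds = 0.9/0.1 = 9.
Require 12ⁿ ≥ 9 ÷ (1/599) = 5391.
12³ = 1728 falls short of 5391 but 12⁴ = 20736 reaches it, so n = 4.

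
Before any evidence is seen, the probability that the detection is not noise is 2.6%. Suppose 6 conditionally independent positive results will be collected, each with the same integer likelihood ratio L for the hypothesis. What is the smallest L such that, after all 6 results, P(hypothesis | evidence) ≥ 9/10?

3

Prior odds = 0.026/0.974 = 13/487.
Target odds = 0.9/0.1 = 9.
Need L⁶ ≥ 9 ÷ (13/487) = 4383/13.
2⁶ = 64 < 4383/13 ≤ 729 = 3⁶, so L = 3.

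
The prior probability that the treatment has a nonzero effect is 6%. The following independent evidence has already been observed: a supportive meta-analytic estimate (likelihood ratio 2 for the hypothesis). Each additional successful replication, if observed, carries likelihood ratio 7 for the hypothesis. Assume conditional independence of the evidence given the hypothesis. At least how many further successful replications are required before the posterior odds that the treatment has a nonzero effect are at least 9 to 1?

3

Prior odds = 0.06/0.94 = 3/47.
Bayes factor of the evidence already in hand = 2.
Odds after that evidence = (3/47) × 2 = 6/47.
Target odds = 9.
Need 7ⁿ ≥ 9 ÷ (6/47) = 70.5.
7² = 49 falls short of 70.5 but 7³ = 343 reaches it, so n = 3.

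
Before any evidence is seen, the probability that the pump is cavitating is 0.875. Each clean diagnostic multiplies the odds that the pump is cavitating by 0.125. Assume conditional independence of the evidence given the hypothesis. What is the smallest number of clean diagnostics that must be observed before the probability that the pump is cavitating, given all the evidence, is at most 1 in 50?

Prior odds = 0.875/0.125 = 7.
Likelihood ratio per clean diagnostic = 0.125.
Target posterior odds = 0.02/0.98 = 1/49.
Need 7 × 0.125ⁿ ≤ 1/49, i.e. 0.125ⁿ ≤ 1/343.
0.125² = 0.015625 is still above 1/343 but 0.125³ = 0.001953125 is at or below it, so n = 3.

3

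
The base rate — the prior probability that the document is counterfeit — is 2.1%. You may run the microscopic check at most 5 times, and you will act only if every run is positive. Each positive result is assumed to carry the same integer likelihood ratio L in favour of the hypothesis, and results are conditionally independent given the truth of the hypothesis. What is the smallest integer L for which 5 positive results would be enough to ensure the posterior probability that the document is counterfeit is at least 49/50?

5

Prior odds = 0.021/0.979 = 21/979.
Target odds = 0.98/0.02 = 49.
Need L⁵ ≥ 49 ÷ (21/979) = 6853/3.
4⁵ = 1024 < 6853/3 ≤ 3125 = 5⁵, so L = 5.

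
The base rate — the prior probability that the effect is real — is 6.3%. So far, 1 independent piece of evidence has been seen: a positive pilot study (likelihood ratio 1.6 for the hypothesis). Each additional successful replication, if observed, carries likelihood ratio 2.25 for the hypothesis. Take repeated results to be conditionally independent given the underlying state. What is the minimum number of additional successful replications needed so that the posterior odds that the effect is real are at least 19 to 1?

Prior odds = 0.063/0.937 = 63/937.
Bayes factor of the evidence already in hand = 1.6.
Odds after that evidence = (63/937) × 1.6 = 504/4685.
Target odds = 19.
Need 2.25ⁿ ≥ 19 ÷ (504/4685) = 89015/504.
2.25⁶ = 531441/4096 falls short of 89015/504 but 2.25⁷ = 4782969/16384 reaches it, so n = 7.

7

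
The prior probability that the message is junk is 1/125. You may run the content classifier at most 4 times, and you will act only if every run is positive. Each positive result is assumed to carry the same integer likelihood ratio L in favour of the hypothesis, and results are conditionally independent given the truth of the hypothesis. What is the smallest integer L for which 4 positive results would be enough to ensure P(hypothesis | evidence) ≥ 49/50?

Prior odds = 0.008/0.992 = 1/124.
Target odds = 0.98/0.02 = 49.
Need L⁴ ≥ 49 ÷ (1/124) = 6076.
8⁴ = 4096 < 6076 ≤ 6561 = 9⁴, so L = 9.

9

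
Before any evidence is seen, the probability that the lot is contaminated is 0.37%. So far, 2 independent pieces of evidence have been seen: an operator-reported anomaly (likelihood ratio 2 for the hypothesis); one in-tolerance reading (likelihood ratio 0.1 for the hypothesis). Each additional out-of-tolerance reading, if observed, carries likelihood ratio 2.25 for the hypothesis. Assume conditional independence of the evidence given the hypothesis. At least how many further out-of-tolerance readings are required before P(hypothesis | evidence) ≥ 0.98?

Prior odds = 0.0037/0.9963 = 37/9963.
Combined Bayes factor of the evidence already in hand = 2 × 0.1 = 0.2.
Odds after that evidence = (37/9963) × 0.2 = 37/49815.
Target odds = 0.98/0.02 = 49.
Need 2.25ⁿ ≥ 49 ÷ (37/49815) = 2440935/37.
2.25¹³ ≈37876.8 falls short of 2440935/37 but 2.25¹⁴ ≈85222.7 reaches it, so n = 14.

14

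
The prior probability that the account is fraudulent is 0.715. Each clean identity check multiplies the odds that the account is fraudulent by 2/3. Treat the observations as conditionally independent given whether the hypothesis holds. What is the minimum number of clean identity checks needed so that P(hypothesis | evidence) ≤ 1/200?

Prior odds = 0.715/0.285 = 143/57.
Likelihood ratio per clean identity check = 2/3.
Target odds: 0.005 ÷ 0.995 = 1/199.
Require (2/3)ⁿ ≤ 1/199 ÷ (143/57) = 57/28457.
(2/3)¹⁵ = 32768/14348907 is still above 57/28457 but (2/3)¹⁶ = 65536/43046721 is at or below it, so n = 16.

16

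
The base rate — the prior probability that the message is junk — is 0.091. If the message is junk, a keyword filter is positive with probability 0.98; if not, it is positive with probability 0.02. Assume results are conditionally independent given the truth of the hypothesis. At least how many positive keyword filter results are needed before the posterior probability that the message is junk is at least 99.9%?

Prior odds = 0.091/0.909 = 91/909.
Likelihood ratio of a positive = 0.98/0.02 = 49.
Target odds: 0.999 ÷ 0.001 = 999.
Need (91/909) × 49ⁿ ≥ 999, i.e. 49ⁿ ≥ 908091/91.
49² = 2401 falls short of 908091/91 but 49³ = 117649 reaches it, so n = 3.

3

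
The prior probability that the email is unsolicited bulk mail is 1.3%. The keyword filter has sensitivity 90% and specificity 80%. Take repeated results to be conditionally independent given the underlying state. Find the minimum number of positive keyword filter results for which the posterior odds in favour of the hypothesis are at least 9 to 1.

Prior odds = 0.013/0.987 = 13/987.
False-positive rate = 1 − 0.8 = 0.2; likelihood ratio of a positive = 0.9/0.2 = 4.5.
Target odds = 9.
Need (13/987) × 4.5ⁿ ≥ 9, i.e. 4.5ⁿ ≥ 8883/13.
4.5⁴ = 410.0625 falls short of 8883/13 but 4.5⁵ = 1845.28125 reaches it, so n = 5.

5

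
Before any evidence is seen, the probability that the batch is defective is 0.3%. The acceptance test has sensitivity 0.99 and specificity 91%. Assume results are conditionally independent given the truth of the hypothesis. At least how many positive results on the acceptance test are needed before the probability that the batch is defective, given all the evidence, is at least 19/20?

4

Prior odds: 0.003 ÷ 0.997 = 3/997.
False-positive rate = 1 − 0.91 = 0.09; likelihood ratio of a positive = 0.99/0.09 = 11.
Target odds: 0.95 ÷ 0.05 = 19.
Need (3/997) × 11ⁿ ≥ 19, i.e. 11ⁿ ≥ 18943/3.
11³ = 1331 falls short of 18943/3 but 11⁴ = 14641 reaches it, so n = 4.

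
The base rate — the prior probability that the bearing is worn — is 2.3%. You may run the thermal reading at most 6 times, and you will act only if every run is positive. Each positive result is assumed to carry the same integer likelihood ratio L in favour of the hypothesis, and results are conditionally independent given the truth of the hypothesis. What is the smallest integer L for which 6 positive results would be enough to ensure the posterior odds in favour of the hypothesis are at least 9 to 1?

Prior odds = 0.023/0.977 = 23/977.
Target odds = 9.
Need L⁶ ≥ 9 ÷ (23/977) = 8793/23.
2⁶ = 64 < 8793/23 ≤ 729 = 3⁶, so L = 3.

3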